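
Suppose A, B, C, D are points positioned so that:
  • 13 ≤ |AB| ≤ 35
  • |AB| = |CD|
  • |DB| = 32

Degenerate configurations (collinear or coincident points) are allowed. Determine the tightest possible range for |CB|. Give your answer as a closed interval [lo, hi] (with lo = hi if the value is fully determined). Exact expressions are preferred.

|CB| ∈ [0, 67]  (≈ [0.0000, 67.0000])

|AB| ∈ [13, 35]
|BD| ∈ {32}
|CD| ∈ [13, 35]
|AD| ∈ [0, 67]
|BC| ∈ [0, 67]
|AC| ∈ [0, 102]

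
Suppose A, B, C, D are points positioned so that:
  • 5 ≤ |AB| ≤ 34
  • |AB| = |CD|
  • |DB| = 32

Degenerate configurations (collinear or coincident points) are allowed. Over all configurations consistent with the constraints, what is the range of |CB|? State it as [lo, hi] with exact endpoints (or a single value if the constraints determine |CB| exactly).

|AB| ∈ [5, 34]
|BD| ∈ {32}
|CD| ∈ [5, 34]
|AD| ∈ [0, 66]
|BC| ∈ [0, 66]
|AC| ∈ [0, 100]

|CB| ∈ [0, 66]  (≈ [0.0000, 66.0000])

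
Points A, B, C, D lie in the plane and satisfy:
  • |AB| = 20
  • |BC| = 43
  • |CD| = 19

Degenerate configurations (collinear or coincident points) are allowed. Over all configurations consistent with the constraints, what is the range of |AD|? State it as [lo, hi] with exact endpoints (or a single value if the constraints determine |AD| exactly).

|AB| ∈ {20}
|BC| ∈ {43}
|CD| ∈ {19}
|AC| ∈ [23, 63]
|BD| ∈ [24, 62]
|AD| ∈ [4, 82]

|AD| ∈ [4, 82]  (≈ [4.0000, 82.0000])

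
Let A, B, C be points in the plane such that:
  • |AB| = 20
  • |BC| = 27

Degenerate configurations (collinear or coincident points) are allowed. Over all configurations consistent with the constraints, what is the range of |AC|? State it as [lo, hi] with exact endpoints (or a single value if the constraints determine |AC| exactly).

|AC| ∈ [7, 47]  (≈ [7.0000, 47.0000])

|AB| ∈ {20}
|BC| ∈ {27}
|AC| ∈ [7, 47]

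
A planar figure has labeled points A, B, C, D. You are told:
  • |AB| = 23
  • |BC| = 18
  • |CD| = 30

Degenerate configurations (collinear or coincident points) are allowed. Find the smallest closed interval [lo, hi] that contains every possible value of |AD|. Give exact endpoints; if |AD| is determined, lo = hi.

|AB| ∈ {23}
|BC| ∈ {18}
|CD| ∈ {30}
|AC| ∈ [5, 41]
|BD| ∈ [12, 48]
|AD| ∈ [0, 71]

|AD| ∈ [0, 71]  (≈ [0.0000, 71.0000])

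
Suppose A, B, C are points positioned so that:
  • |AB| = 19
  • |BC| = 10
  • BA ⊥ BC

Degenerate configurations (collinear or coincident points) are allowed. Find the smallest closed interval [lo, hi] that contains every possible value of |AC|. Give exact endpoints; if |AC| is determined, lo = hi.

|AC| = √(461)  (≈ 21.4709)

|AB| ∈ {19}
|BC| ∈ {10}
|AC| ∈ {√(461)}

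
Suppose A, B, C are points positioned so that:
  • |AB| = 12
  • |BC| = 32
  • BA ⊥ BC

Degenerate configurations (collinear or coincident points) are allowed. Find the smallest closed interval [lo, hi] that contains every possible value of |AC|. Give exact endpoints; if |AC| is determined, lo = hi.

|AC| = 4·√(73)  (≈ 34.1760)

|AB| ∈ {12}
|BC| ∈ {32}
|AC| ∈ {4·√(73)}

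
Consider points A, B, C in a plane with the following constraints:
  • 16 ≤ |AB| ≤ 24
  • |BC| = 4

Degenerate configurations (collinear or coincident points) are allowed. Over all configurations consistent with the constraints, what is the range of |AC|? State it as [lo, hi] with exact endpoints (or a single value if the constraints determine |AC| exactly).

|AB| ∈ [16, 24]
|BC| ∈ {4}
|AC| ∈ [12, 28]

|AC| ∈ [12, 28]  (≈ [12.0000, 28.0000])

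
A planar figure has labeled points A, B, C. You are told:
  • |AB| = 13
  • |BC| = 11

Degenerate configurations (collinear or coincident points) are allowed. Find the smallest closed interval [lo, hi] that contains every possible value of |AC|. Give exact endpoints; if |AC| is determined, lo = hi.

|AC| ∈ [2, 24]  (≈ [2.0000, 24.0000])

|AB| ∈ {13}
|BC| ∈ {11}
|AC| ∈ [2, 24]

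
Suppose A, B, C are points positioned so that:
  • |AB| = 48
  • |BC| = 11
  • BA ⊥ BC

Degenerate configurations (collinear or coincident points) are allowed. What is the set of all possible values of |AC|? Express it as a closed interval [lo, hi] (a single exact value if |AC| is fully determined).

|AB| ∈ {48}
|BC| ∈ {11}
|AC| ∈ {5·√(97)}

|AC| = 5·√(97)  (≈ 49.2443)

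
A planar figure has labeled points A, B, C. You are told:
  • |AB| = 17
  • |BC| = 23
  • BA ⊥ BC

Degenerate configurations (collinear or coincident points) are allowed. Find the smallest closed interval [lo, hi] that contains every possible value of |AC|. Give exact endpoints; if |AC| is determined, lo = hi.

|AB| ∈ {17}
|BC| ∈ {23}
|AC| ∈ {√(818)}

|AC| = √(818)  (≈ 28.6007)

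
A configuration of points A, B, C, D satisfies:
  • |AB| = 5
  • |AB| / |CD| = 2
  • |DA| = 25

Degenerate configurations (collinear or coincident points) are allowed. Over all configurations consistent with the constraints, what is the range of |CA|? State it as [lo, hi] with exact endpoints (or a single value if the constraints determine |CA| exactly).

|CA| ∈ [45/2, 55/2]  (≈ [22.5000, 27.5000])

|AB| ∈ {5}
|AD| ∈ {25}
|CD| ∈ {5/2}
|BD| ∈ [20, 30]
|AC| ∈ [45/2, 55/2]
|BC| ∈ [35/2, 65/2]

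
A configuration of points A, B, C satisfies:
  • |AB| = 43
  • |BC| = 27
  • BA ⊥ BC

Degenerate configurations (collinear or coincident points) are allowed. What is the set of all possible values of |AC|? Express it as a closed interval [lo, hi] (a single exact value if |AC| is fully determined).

|AC| = √(2578)  (≈ 50.7740)

|AB| ∈ {43}
|BC| ∈ {27}
|AC| ∈ {√(2578)}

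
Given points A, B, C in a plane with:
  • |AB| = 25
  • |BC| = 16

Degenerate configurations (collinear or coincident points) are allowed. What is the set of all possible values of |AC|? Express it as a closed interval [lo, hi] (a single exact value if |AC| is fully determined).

|AB| ∈ {25}
|BC| ∈ {16}
|AC| ∈ [9, 41]

|AC| ∈ [9, 41]  (≈ [9.0000, 41.0000])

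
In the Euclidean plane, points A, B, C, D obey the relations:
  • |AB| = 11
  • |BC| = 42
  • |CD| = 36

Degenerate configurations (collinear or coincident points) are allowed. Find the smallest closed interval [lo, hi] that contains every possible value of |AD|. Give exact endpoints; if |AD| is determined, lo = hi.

|AB| ∈ {11}
|BC| ∈ {42}
|CD| ∈ {36}
|AC| ∈ [31, 53]
|BD| ∈ [6, 78]
|AD| ∈ [0, 89]

|AD| ∈ [0, 89]  (≈ [0.0000, 89.0000])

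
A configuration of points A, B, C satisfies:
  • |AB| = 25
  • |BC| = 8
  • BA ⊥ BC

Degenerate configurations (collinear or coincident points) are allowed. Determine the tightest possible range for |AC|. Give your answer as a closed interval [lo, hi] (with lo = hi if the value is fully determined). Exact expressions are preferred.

|AB| ∈ {25}
|BC| ∈ {8}
|AC| ∈ {√(689)}

|AC| = √(689)  (≈ 26.2488)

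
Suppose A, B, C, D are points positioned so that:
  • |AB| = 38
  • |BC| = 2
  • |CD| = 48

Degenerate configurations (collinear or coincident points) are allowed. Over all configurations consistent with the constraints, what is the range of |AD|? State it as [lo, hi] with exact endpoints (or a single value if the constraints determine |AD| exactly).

|AB| ∈ {38}
|BC| ∈ {2}
|CD| ∈ {48}
|AC| ∈ [36, 40]
|BD| ∈ [46, 50]
|AD| ∈ [8, 88]

|AD| ∈ [8, 88]  (≈ [8.0000, 88.0000])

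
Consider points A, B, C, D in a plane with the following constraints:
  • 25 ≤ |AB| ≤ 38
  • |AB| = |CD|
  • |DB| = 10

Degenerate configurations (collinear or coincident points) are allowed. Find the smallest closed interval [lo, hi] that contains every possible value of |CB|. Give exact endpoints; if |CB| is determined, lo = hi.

|CB| ∈ [15, 48]  (≈ [15.0000, 48.0000])

|AB| ∈ [25, 38]
|BD| ∈ {10}
|CD| ∈ [25, 38]
|AD| ∈ [15, 48]
|BC| ∈ [15, 48]
|AC| ∈ [0, 86]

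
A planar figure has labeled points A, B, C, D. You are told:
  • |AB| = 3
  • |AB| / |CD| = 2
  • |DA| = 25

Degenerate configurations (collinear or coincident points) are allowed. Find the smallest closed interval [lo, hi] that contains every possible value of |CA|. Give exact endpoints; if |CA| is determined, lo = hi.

|AB| ∈ {3}
|AD| ∈ {25}
|CD| ∈ {3/2}
|BD| ∈ [22, 28]
|AC| ∈ [47/2, 53/2]
|BC| ∈ [41/2, 59/2]

|CA| ∈ [47/2, 53/2]  (≈ [23.5000, 26.5000])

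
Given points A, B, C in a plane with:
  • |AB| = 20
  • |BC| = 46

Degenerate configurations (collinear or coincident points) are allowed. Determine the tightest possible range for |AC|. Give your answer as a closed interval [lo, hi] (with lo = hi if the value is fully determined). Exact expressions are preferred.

|AC| ∈ [26, 66]  (≈ [26.0000, 66.0000])

|AB| ∈ {20}
|BC| ∈ {46}
|AC| ∈ [26, 66]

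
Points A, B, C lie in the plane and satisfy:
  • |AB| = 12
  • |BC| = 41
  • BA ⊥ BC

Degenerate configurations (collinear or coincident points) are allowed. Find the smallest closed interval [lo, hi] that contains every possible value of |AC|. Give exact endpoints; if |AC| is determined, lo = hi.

|AC| = 5·√(73)  (≈ 42.7200)

|AB| ∈ {12}
|BC| ∈ {41}
|AC| ∈ {5·√(73)}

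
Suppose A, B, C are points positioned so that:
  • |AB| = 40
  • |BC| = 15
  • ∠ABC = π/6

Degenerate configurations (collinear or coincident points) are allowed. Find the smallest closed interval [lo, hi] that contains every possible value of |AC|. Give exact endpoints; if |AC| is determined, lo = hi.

|AB| ∈ {40}
|BC| ∈ {15}
|AC| ∈ {5·√(73 - 24·√(3))}

|AC| = 5·√(73 - 24·√(3))  (≈ 28.0316)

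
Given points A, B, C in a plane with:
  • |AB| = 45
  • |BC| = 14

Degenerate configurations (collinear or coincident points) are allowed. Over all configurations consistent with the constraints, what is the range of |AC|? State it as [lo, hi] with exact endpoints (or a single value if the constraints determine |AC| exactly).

|AC| ∈ [31, 59]  (≈ [31.0000, 59.0000])

|AB| ∈ {45}
|BC| ∈ {14}
|AC| ∈ [31, 59]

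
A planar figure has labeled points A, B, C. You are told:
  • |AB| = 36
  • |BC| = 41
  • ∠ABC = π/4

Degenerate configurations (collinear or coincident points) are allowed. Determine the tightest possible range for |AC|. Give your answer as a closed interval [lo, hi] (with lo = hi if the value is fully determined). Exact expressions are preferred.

|AB| ∈ {36}
|BC| ∈ {41}
|AC| ∈ {√(2977 - 1476·√(2))}

|AC| = √(2977 - 1476·√(2))  (≈ 29.8265)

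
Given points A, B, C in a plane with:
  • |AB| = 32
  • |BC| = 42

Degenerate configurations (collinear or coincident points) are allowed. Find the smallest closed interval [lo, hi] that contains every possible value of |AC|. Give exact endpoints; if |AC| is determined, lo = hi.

|AB| ∈ {32}
|BC| ∈ {42}
|AC| ∈ [10, 74]

|AC| ∈ [10, 74]  (≈ [10.0000, 74.0000])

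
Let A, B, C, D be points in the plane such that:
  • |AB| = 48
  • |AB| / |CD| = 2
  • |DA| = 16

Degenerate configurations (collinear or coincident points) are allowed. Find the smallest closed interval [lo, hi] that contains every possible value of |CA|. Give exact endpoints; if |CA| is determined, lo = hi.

|CA| ∈ [8, 40]  (≈ [8.0000, 40.0000])

|AB| ∈ {48}
|AD| ∈ {16}
|CD| ∈ {24}
|BD| ∈ [32, 64]
|AC| ∈ [8, 40]
|BC| ∈ [8, 88]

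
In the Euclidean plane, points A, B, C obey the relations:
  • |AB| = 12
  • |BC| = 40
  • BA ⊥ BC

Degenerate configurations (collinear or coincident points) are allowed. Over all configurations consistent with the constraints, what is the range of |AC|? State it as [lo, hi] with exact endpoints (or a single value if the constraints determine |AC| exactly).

|AB| ∈ {12}
|BC| ∈ {40}
|AC| ∈ {4·√(109)}

|AC| = 4·√(109)  (≈ 41.7612)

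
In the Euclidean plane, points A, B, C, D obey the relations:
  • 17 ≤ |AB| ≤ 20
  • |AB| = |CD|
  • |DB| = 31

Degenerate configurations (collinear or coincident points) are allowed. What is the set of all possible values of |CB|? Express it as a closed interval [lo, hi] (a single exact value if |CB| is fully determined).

|AB| ∈ [17, 20]
|BD| ∈ {31}
|CD| ∈ [17, 20]
|AD| ∈ [11, 51]
|BC| ∈ [11, 51]
|AC| ∈ [0, 71]

|CB| ∈ [11, 51]  (≈ [11.0000, 51.0000])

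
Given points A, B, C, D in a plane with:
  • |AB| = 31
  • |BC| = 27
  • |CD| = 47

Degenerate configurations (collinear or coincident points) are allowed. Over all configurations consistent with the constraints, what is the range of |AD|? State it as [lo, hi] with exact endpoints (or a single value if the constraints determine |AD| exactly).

|AB| ∈ {31}
|BC| ∈ {27}
|CD| ∈ {47}
|AC| ∈ [4, 58]
|BD| ∈ [20, 74]
|AD| ∈ [0, 105]

|AD| ∈ [0, 105]  (≈ [0.0000, 105.0000])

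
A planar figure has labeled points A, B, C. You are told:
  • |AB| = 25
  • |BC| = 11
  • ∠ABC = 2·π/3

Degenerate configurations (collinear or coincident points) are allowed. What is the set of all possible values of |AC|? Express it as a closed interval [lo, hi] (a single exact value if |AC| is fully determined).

|AC| = √(1021)  (≈ 31.9531)

|AB| ∈ {25}
|BC| ∈ {11}
|AC| ∈ {√(1021)}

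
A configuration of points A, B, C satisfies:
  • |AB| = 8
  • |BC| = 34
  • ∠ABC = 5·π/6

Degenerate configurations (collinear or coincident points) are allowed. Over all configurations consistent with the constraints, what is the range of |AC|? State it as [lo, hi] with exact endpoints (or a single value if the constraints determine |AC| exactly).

|AC| = 2·√(68·√(3) + 305)  (≈ 41.1232)

|AB| ∈ {8}
|BC| ∈ {34}
|AC| ∈ {2·√(68·√(3) + 305)}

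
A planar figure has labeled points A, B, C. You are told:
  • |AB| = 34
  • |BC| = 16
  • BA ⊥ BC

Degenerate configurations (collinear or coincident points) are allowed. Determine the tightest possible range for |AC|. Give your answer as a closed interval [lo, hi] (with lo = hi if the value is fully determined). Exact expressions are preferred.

|AC| = 2·√(353)  (≈ 37.5766)

|AB| ∈ {34}
|BC| ∈ {16}
|AC| ∈ {2·√(353)}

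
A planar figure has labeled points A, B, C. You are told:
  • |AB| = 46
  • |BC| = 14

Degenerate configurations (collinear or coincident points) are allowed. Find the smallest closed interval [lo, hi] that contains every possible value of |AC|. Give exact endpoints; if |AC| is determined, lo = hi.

|AC| ∈ [32, 60]  (≈ [32.0000, 60.0000])

|AB| ∈ {46}
|BC| ∈ {14}
|AC| ∈ [32, 60]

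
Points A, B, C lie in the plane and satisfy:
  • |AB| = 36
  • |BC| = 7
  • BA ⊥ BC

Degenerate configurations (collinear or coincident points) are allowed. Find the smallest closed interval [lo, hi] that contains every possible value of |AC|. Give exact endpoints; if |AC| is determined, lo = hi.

|AC| = √(1345)  (≈ 36.6742)

|AB| ∈ {36}
|BC| ∈ {7}
|AC| ∈ {√(1345)}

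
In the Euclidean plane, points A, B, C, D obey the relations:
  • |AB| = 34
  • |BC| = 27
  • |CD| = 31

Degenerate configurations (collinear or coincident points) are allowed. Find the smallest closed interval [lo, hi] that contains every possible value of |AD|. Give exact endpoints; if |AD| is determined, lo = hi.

|AB| ∈ {34}
|BC| ∈ {27}
|CD| ∈ {31}
|AC| ∈ [7, 61]
|BD| ∈ [4, 58]
|AD| ∈ [0, 92]

|AD| ∈ [0, 92]  (≈ [0.0000, 92.0000])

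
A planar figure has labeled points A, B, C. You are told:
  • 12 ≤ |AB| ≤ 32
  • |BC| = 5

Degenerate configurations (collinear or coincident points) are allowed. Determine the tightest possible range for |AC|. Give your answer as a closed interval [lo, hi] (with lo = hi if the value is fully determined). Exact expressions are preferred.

|AC| ∈ [7, 37]  (≈ [7.0000, 37.0000])

|AB| ∈ [12, 32]
|BC| ∈ {5}
|AC| ∈ [7, 37]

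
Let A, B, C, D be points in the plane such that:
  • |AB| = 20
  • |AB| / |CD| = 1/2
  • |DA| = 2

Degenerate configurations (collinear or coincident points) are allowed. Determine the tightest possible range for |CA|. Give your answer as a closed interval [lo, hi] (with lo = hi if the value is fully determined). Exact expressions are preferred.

|CA| ∈ [38, 42]  (≈ [38.0000, 42.0000])

|AB| ∈ {20}
|AD| ∈ {2}
|CD| ∈ {40}
|BD| ∈ [18, 22]
|AC| ∈ [38, 42]
|BC| ∈ [18, 62]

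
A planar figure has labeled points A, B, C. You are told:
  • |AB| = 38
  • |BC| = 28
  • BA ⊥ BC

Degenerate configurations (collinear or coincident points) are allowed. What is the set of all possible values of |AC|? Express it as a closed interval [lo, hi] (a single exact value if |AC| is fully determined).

|AC| = 2·√(557)  (≈ 47.2017)

|AB| ∈ {38}
|BC| ∈ {28}
|AC| ∈ {2·√(557)}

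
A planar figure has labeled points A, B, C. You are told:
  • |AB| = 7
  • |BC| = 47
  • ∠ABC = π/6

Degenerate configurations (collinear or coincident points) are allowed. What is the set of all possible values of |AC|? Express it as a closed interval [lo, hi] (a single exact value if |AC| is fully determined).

|AC| = √(2258 - 329·√(3))  (≈ 41.0872)

|AB| ∈ {7}
|BC| ∈ {47}
|AC| ∈ {√(2258 - 329·√(3))}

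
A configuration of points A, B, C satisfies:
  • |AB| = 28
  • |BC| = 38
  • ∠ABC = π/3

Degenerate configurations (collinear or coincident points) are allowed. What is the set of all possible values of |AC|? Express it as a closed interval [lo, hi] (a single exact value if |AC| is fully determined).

|AC| = 2·√(291)  (≈ 34.1174)

|AB| ∈ {28}
|BC| ∈ {38}
|AC| ∈ {2·√(291)}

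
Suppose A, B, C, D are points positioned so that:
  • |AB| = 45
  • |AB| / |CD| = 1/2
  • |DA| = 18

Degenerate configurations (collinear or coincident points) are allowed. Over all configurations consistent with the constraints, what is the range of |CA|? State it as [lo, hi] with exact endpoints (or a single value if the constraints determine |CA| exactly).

|CA| ∈ [72, 108]  (≈ [72.0000, 108.0000])

|AB| ∈ {45}
|AD| ∈ {18}
|CD| ∈ {90}
|BD| ∈ [27, 63]
|AC| ∈ [72, 108]
|BC| ∈ [27, 153]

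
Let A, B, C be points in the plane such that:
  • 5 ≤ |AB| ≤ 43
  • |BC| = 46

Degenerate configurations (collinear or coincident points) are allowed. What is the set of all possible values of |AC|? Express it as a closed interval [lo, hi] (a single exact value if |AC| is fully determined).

|AB| ∈ [5, 43]
|BC| ∈ {46}
|AC| ∈ [3, 89]

|AC| ∈ [3, 89]  (≈ [3.0000, 89.0000])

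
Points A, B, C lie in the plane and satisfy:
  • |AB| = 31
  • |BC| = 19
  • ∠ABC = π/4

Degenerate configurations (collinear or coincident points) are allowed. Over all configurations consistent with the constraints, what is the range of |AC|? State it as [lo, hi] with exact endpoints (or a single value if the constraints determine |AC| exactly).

|AC| = √(1322 - 589·√(2))  (≈ 22.1140)

|AB| ∈ {31}
|BC| ∈ {19}
|AC| ∈ {√(1322 - 589·√(2))}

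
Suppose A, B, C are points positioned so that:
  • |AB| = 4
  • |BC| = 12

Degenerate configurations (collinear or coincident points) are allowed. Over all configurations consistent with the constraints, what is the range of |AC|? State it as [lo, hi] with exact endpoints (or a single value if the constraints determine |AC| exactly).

|AC| ∈ [8, 16]  (≈ [8.0000, 16.0000])

|AB| ∈ {4}
|BC| ∈ {12}
|AC| ∈ [8, 16]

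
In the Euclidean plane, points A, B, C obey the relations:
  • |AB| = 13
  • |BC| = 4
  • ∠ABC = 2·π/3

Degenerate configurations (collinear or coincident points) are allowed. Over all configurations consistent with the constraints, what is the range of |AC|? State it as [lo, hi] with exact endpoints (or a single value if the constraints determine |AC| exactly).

|AB| ∈ {13}
|BC| ∈ {4}
|AC| ∈ {√(237)}

|AC| = √(237)  (≈ 15.3948)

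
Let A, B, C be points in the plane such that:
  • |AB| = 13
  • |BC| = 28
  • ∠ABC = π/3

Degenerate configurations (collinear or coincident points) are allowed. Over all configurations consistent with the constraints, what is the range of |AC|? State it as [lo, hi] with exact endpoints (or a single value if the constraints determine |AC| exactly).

|AC| = √(589)  (≈ 24.2693)

|AB| ∈ {13}
|BC| ∈ {28}
|AC| ∈ {√(589)}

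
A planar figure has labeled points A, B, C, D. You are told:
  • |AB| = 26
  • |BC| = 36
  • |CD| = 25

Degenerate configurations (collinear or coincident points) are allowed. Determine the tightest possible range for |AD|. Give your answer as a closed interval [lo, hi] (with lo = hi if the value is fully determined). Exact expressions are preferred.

|AD| ∈ [0, 87]  (≈ [0.0000, 87.0000])

|AB| ∈ {26}
|BC| ∈ {36}
|CD| ∈ {25}
|AC| ∈ [10, 62]
|BD| ∈ [11, 61]
|AD| ∈ [0, 87]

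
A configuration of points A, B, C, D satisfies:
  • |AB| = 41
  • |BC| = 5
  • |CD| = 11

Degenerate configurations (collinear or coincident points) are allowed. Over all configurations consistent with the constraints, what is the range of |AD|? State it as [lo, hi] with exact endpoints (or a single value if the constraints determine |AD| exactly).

|AD| ∈ [25, 57]  (≈ [25.0000, 57.0000])

|AB| ∈ {41}
|BC| ∈ {5}
|CD| ∈ {11}
|AC| ∈ [36, 46]
|BD| ∈ [6, 16]
|AD| ∈ [25, 57]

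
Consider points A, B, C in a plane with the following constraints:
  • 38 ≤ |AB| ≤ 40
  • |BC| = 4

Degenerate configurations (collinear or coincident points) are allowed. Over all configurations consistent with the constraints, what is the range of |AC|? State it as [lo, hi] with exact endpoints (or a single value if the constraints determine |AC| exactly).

|AC| ∈ [34, 44]  (≈ [34.0000, 44.0000])

|AB| ∈ [38, 40]
|BC| ∈ {4}
|AC| ∈ [34, 44]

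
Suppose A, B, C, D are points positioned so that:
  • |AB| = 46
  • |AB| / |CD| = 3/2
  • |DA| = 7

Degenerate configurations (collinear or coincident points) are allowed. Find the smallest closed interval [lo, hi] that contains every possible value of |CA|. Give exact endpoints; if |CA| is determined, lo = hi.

|AB| ∈ {46}
|AD| ∈ {7}
|CD| ∈ {92/3}
|BD| ∈ [39, 53]
|AC| ∈ [71/3, 113/3]
|BC| ∈ [25/3, 251/3]

|CA| ∈ [71/3, 113/3]  (≈ [23.6667, 37.6667])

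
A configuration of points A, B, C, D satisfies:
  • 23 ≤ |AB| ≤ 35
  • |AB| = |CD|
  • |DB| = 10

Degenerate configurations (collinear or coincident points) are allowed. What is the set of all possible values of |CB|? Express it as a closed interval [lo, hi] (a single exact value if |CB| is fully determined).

|AB| ∈ [23, 35]
|BD| ∈ {10}
|CD| ∈ [23, 35]
|AD| ∈ [13, 45]
|BC| ∈ [13, 45]
|AC| ∈ [0, 80]

|CB| ∈ [13, 45]  (≈ [13.0000, 45.0000])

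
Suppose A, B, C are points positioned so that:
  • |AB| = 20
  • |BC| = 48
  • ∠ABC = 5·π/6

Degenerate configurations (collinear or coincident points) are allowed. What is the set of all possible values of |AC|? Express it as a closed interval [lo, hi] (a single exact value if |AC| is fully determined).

|AB| ∈ {20}
|BC| ∈ {48}
|AC| ∈ {4·√(60·√(3) + 169)}

|AC| = 4·√(60·√(3) + 169)  (≈ 66.0815)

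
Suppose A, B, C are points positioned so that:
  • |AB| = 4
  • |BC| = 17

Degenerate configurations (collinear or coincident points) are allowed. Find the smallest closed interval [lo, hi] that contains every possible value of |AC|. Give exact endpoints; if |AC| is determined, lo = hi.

|AC| ∈ [13, 21]  (≈ [13.0000, 21.0000])

|AB| ∈ {4}
|BC| ∈ {17}
|AC| ∈ [13, 21]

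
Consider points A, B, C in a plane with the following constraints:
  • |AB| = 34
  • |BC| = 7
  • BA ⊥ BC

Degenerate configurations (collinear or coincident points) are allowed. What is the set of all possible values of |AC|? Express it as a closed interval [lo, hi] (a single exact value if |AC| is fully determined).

|AC| = √(1205)  (≈ 34.7131)

|AB| ∈ {34}
|BC| ∈ {7}
|AC| ∈ {√(1205)}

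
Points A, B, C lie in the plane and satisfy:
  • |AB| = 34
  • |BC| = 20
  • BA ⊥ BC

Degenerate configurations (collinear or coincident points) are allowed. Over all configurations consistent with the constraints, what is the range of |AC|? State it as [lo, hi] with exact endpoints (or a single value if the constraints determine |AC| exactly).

|AB| ∈ {34}
|BC| ∈ {20}
|AC| ∈ {2·√(389)}

|AC| = 2·√(389)  (≈ 39.4462)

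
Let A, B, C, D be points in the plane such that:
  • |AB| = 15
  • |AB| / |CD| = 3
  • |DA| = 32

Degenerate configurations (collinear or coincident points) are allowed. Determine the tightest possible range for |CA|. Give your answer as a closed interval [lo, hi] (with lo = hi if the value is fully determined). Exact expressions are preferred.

|CA| ∈ [27, 37]  (≈ [27.0000, 37.0000])

|AB| ∈ {15}
|AD| ∈ {32}
|CD| ∈ {5}
|BD| ∈ [17, 47]
|AC| ∈ [27, 37]
|BC| ∈ [12, 52]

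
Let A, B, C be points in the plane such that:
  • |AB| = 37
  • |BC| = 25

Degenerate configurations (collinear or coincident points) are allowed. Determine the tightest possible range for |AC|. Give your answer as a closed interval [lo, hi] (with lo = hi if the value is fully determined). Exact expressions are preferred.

|AC| ∈ [12, 62]  (≈ [12.0000, 62.0000])

|AB| ∈ {37}
|BC| ∈ {25}
|AC| ∈ [12, 62]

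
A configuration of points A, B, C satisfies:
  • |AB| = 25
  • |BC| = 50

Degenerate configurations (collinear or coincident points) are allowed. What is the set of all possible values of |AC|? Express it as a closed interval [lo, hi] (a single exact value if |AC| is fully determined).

|AB| ∈ {25}
|BC| ∈ {50}
|AC| ∈ [25, 75]

|AC| ∈ [25, 75]  (≈ [25.0000, 75.0000])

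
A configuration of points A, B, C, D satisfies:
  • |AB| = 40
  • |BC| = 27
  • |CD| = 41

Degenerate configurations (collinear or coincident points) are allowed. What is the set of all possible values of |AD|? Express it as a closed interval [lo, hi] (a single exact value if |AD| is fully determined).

|AD| ∈ [0, 108]  (≈ [0.0000, 108.0000])

|AB| ∈ {40}
|BC| ∈ {27}
|CD| ∈ {41}
|AC| ∈ [13, 67]
|BD| ∈ [14, 68]
|AD| ∈ [0, 108]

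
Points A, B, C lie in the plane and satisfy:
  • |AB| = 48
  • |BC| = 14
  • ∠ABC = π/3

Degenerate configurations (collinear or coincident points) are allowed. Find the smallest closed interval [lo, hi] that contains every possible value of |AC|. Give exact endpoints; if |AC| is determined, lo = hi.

|AB| ∈ {48}
|BC| ∈ {14}
|AC| ∈ {2·√(457)}

|AC| = 2·√(457)  (≈ 42.7551)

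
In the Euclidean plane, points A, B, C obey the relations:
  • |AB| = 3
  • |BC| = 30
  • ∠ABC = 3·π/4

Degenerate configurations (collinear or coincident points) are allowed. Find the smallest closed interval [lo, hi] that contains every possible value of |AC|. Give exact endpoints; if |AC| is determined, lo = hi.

|AC| = 3·√(10·√(2) + 101)  (≈ 32.1913)

|AB| ∈ {3}
|BC| ∈ {30}
|AC| ∈ {3·√(10·√(2) + 101)}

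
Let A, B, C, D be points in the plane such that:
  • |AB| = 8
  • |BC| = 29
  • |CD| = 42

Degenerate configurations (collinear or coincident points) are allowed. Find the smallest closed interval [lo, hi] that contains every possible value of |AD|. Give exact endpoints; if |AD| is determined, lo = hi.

|AB| ∈ {8}
|BC| ∈ {29}
|CD| ∈ {42}
|AC| ∈ [21, 37]
|BD| ∈ [13, 71]
|AD| ∈ [5, 79]

|AD| ∈ [5, 79]  (≈ [5.0000, 79.0000])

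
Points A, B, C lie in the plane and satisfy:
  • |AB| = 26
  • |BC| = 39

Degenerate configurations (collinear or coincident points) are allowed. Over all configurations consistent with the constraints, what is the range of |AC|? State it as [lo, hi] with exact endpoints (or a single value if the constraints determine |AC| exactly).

|AC| ∈ [13, 65]  (≈ [13.0000, 65.0000])

|AB| ∈ {26}
|BC| ∈ {39}
|AC| ∈ [13, 65]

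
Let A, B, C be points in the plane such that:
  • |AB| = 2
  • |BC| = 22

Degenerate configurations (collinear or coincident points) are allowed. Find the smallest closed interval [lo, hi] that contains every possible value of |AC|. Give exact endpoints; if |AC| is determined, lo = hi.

|AB| ∈ {2}
|BC| ∈ {22}
|AC| ∈ [20, 24]

|AC| ∈ [20, 24]  (≈ [20.0000, 24.0000])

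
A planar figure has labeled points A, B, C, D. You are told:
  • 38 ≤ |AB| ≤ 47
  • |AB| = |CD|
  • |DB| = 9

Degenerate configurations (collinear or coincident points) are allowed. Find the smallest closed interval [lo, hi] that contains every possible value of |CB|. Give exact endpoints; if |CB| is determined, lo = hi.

|CB| ∈ [29, 56]  (≈ [29.0000, 56.0000])

|AB| ∈ [38, 47]
|BD| ∈ {9}
|CD| ∈ [38, 47]
|AD| ∈ [29, 56]
|BC| ∈ [29, 56]
|AC| ∈ [0, 103]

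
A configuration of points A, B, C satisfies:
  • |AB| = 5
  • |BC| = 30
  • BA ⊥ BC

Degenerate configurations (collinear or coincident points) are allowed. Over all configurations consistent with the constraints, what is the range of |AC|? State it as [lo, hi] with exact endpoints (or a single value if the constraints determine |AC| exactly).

|AB| ∈ {5}
|BC| ∈ {30}
|AC| ∈ {5·√(37)}

|AC| = 5·√(37)  (≈ 30.4138)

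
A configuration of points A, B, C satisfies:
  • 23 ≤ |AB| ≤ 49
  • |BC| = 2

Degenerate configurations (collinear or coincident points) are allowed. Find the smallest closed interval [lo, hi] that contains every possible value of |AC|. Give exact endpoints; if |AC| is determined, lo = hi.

|AC| ∈ [21, 51]  (≈ [21.0000, 51.0000])

|AB| ∈ [23, 49]
|BC| ∈ {2}
|AC| ∈ [21, 51]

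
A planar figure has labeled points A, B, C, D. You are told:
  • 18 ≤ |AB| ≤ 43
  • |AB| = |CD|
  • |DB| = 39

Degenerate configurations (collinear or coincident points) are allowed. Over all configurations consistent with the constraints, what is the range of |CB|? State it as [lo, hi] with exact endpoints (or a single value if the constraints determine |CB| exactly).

|CB| ∈ [0, 82]  (≈ [0.0000, 82.0000])

|AB| ∈ [18, 43]
|BD| ∈ {39}
|CD| ∈ [18, 43]
|AD| ∈ [0, 82]
|BC| ∈ [0, 82]
|AC| ∈ [0, 125]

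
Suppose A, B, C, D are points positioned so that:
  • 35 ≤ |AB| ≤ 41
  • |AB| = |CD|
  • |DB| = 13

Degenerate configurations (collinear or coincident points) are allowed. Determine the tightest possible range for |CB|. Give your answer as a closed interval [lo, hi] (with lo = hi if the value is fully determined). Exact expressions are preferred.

|AB| ∈ [35, 41]
|BD| ∈ {13}
|CD| ∈ [35, 41]
|AD| ∈ [22, 54]
|BC| ∈ [22, 54]
|AC| ∈ [0, 95]

|CB| ∈ [22, 54]  (≈ [22.0000, 54.0000])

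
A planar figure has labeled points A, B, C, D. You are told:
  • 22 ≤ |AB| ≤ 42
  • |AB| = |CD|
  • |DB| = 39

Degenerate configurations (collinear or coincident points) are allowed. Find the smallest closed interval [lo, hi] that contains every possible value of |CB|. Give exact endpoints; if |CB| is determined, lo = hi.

|CB| ∈ [0, 81]  (≈ [0.0000, 81.0000])

|AB| ∈ [22, 42]
|BD| ∈ {39}
|CD| ∈ [22, 42]
|AD| ∈ [0, 81]
|BC| ∈ [0, 81]
|AC| ∈ [0, 123]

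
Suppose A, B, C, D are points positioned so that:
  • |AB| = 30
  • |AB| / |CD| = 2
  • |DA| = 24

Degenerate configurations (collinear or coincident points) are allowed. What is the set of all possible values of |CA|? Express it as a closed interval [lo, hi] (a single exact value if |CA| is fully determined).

|AB| ∈ {30}
|AD| ∈ {24}
|CD| ∈ {15}
|BD| ∈ [6, 54]
|AC| ∈ [9, 39]
|BC| ∈ [0, 69]

|CA| ∈ [9, 39]  (≈ [9.0000, 39.0000])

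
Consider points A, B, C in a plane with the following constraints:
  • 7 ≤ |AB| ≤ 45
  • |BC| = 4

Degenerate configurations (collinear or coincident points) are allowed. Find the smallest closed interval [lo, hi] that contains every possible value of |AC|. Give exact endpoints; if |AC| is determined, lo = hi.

|AB| ∈ [7, 45]
|BC| ∈ {4}
|AC| ∈ [3, 49]

|AC| ∈ [3, 49]  (≈ [3.0000, 49.0000])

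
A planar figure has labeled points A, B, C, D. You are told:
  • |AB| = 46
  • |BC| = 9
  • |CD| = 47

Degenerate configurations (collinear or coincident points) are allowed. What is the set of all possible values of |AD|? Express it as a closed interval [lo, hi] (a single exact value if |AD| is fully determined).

|AD| ∈ [0, 102]  (≈ [0.0000, 102.0000])

|AB| ∈ {46}
|BC| ∈ {9}
|CD| ∈ {47}
|AC| ∈ [37, 55]
|BD| ∈ [38, 56]
|AD| ∈ [0, 102]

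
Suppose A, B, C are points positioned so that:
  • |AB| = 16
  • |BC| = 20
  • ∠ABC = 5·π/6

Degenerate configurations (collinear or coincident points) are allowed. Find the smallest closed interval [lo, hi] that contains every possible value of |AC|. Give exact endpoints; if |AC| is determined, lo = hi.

|AB| ∈ {16}
|BC| ∈ {20}
|AC| ∈ {4·√(20·√(3) + 41)}

|AC| = 4·√(20·√(3) + 41)  (≈ 34.7887)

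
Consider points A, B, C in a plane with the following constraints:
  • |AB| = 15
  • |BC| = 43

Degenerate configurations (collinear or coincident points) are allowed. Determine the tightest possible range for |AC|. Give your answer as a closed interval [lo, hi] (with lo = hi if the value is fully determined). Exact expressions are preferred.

|AB| ∈ {15}
|BC| ∈ {43}
|AC| ∈ [28, 58]

|AC| ∈ [28, 58]  (≈ [28.0000, 58.0000])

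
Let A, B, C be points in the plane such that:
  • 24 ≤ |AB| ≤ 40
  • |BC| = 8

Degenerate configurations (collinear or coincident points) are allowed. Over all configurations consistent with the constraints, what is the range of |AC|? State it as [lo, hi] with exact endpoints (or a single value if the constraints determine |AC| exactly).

|AB| ∈ [24, 40]
|BC| ∈ {8}
|AC| ∈ [16, 48]

|AC| ∈ [16, 48]  (≈ [16.0000, 48.0000])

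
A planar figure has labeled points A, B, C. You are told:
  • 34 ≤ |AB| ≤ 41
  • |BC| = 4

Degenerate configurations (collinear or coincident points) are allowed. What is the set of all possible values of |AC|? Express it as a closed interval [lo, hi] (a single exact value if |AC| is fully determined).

|AC| ∈ [30, 45]  (≈ [30.0000, 45.0000])

|AB| ∈ [34, 41]
|BC| ∈ {4}
|AC| ∈ [30, 45]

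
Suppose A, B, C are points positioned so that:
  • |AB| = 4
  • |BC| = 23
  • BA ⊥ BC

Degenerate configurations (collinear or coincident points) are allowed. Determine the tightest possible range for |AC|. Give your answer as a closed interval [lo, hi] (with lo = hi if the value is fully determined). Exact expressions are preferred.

|AB| ∈ {4}
|BC| ∈ {23}
|AC| ∈ {√(545)}

|AC| = √(545)  (≈ 23.3452)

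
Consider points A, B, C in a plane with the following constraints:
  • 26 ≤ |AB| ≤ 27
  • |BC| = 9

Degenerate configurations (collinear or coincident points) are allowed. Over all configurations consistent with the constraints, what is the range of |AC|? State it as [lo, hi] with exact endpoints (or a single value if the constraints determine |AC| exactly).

|AB| ∈ [26, 27]
|BC| ∈ {9}
|AC| ∈ [17, 36]

|AC| ∈ [17, 36]  (≈ [17.0000, 36.0000])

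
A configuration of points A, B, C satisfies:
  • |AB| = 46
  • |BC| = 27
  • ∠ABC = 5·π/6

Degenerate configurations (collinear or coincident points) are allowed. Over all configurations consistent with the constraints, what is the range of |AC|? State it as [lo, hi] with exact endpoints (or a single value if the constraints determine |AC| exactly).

|AB| ∈ {46}
|BC| ∈ {27}
|AC| ∈ {√(1242·√(3) + 2845)}

|AC| = √(1242·√(3) + 2845)  (≈ 70.6839)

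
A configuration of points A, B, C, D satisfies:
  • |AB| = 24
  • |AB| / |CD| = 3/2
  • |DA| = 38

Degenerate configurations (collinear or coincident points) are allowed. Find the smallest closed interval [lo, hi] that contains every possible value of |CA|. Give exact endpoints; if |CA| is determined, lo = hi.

|CA| ∈ [22, 54]  (≈ [22.0000, 54.0000])

|AB| ∈ {24}
|AD| ∈ {38}
|CD| ∈ {16}
|BD| ∈ [14, 62]
|AC| ∈ [22, 54]
|BC| ∈ [0, 78]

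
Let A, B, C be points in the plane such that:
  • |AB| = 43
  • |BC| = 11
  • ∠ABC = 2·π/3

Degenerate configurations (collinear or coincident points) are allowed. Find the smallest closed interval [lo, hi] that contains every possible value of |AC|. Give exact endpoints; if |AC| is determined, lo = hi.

|AB| ∈ {43}
|BC| ∈ {11}
|AC| ∈ {√(2443)}

|AC| = √(2443)  (≈ 49.4267)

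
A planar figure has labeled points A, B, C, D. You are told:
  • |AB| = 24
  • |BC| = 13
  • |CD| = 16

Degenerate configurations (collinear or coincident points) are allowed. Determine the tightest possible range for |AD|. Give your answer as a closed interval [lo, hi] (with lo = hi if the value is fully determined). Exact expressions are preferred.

|AB| ∈ {24}
|BC| ∈ {13}
|CD| ∈ {16}
|AC| ∈ [11, 37]
|BD| ∈ [3, 29]
|AD| ∈ [0, 53]

|AD| ∈ [0, 53]  (≈ [0.0000, 53.0000])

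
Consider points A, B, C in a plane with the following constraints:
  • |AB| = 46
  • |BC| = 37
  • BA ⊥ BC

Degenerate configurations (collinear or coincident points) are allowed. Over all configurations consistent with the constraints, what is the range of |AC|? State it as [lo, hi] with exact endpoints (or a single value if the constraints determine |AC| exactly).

|AB| ∈ {46}
|BC| ∈ {37}
|AC| ∈ {√(3485)}

|AC| = √(3485)  (≈ 59.0339)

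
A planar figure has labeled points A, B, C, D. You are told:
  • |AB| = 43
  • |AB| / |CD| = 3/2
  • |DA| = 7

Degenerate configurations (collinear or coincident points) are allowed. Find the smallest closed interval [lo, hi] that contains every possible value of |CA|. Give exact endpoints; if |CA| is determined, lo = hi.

|CA| ∈ [65/3, 107/3]  (≈ [21.6667, 35.6667])

|AB| ∈ {43}
|AD| ∈ {7}
|CD| ∈ {86/3}
|BD| ∈ [36, 50]
|AC| ∈ [65/3, 107/3]
|BC| ∈ [22/3, 236/3]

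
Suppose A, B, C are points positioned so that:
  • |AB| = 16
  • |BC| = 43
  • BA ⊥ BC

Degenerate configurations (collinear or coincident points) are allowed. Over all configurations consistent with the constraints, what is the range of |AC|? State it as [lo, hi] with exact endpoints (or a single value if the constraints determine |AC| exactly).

|AB| ∈ {16}
|BC| ∈ {43}
|AC| ∈ {√(2105)}

|AC| = √(2105)  (≈ 45.8803)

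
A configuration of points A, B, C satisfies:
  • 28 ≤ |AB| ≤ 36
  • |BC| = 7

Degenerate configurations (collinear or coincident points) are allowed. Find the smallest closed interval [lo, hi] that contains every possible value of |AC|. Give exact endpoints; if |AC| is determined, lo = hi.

|AC| ∈ [21, 43]  (≈ [21.0000, 43.0000])

|AB| ∈ [28, 36]
|BC| ∈ {7}
|AC| ∈ [21, 43]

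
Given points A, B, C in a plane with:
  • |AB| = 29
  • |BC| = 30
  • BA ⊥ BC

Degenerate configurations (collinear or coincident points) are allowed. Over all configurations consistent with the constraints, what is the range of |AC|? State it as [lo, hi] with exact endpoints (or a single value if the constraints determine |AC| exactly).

|AC| = √(1741)  (≈ 41.7253)

|AB| ∈ {29}
|BC| ∈ {30}
|AC| ∈ {√(1741)}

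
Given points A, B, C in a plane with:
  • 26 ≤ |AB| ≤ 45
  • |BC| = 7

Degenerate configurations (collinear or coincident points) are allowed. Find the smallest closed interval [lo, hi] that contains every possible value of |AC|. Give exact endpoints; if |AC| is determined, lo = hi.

|AB| ∈ [26, 45]
|BC| ∈ {7}
|AC| ∈ [19, 52]

|AC| ∈ [19, 52]  (≈ [19.0000, 52.0000])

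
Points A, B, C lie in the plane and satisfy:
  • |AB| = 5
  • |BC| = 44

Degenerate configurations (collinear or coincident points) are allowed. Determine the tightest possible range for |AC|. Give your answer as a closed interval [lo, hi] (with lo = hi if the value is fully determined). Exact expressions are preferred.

|AC| ∈ [39, 49]  (≈ [39.0000, 49.0000])

|AB| ∈ {5}
|BC| ∈ {44}
|AC| ∈ [39, 49]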